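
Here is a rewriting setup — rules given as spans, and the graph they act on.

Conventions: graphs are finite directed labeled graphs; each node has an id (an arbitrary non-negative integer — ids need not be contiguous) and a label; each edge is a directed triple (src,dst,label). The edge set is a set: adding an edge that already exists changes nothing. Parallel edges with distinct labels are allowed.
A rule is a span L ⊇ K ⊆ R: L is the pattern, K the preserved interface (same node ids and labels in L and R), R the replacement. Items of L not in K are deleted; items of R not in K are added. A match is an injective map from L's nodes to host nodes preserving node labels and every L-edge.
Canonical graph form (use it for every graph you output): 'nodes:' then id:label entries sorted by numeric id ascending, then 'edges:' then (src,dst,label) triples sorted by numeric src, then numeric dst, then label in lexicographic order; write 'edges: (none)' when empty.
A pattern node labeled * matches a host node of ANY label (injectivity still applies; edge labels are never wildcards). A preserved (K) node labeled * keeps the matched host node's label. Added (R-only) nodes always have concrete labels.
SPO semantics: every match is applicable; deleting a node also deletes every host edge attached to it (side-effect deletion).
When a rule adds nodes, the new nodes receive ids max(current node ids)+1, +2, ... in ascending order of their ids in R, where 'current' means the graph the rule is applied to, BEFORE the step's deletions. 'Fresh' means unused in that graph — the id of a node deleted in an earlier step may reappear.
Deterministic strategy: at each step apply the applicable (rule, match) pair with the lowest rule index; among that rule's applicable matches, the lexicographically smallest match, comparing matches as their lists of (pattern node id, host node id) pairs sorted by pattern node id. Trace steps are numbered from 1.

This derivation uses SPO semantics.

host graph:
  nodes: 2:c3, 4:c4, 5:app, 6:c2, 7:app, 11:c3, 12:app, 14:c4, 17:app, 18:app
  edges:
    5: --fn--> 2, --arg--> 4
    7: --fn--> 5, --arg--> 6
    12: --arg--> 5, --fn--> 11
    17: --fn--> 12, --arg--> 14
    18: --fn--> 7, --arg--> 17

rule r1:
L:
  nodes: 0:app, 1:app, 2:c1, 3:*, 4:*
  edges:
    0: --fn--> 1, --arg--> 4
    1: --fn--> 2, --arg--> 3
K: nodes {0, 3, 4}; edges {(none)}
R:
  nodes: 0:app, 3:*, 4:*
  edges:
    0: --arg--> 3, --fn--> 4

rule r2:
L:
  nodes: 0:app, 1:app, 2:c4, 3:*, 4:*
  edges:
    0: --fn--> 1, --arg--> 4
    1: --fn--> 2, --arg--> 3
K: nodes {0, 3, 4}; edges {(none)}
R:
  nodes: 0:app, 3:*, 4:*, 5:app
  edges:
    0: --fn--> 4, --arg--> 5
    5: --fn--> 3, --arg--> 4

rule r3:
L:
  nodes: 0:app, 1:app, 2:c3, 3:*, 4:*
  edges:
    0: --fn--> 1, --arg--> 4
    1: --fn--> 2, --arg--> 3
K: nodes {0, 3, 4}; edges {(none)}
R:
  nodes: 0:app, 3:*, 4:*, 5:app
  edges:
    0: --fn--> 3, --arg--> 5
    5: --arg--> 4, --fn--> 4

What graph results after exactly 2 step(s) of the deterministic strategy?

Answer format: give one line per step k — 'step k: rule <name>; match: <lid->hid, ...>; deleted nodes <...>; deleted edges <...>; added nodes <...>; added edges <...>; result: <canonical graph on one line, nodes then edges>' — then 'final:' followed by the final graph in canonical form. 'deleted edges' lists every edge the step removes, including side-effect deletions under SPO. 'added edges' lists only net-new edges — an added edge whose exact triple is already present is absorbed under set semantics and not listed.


step 1: rule r3; match: 0->7, 1->5, 2->2, 3->4, 4->6; deleted nodes 2, 5; deleted edges (5,2,fn); (5,4,arg); (7,5,fn); (7,6,arg); (12,5,arg); added nodes 19; added edges (7,4,fn); (7,19,arg); (19,6,arg); (19,6,fn); result: nodes: 4:c4, 6:c2, 7:app, 11:c3, 12:app, 14:c4, 17:app, 18:app, 19:app edges: (7,4,fn); (7,19,arg); (12,11,fn); (17,12,fn); (17,14,arg); (18,7,fn); (18,17,arg); (19,6,arg); (19,6,fn)
step 2: rule r2; match: 0->18, 1->7, 2->4, 3->19, 4->17; deleted nodes 4, 7; deleted edges (7,4,fn); (7,19,arg); (18,7,fn); (18,17,arg); added nodes 20; added edges (18,17,fn); (18,20,arg); (20,17,arg); (20,19,fn); result: nodes: 6:c2, 11:c3, 12:app, 14:c4, 17:app, 18:app, 19:app, 20:app edges: (12,11,fn); (17,12,fn); (17,14,arg); (18,17,fn); (18,20,arg); (19,6,arg); (19,6,fn); (20,17,arg); (20,19,fn)
final:
nodes: 6:c2, 11:c3, 12:app, 14:c4, 17:app, 18:app, 19:app, 20:app
edges: (12,11,fn); (17,12,fn); (17,14,arg); (18,17,fn); (18,20,arg); (19,6,arg); (19,6,fn); (20,17,arg); (20,19,fn)


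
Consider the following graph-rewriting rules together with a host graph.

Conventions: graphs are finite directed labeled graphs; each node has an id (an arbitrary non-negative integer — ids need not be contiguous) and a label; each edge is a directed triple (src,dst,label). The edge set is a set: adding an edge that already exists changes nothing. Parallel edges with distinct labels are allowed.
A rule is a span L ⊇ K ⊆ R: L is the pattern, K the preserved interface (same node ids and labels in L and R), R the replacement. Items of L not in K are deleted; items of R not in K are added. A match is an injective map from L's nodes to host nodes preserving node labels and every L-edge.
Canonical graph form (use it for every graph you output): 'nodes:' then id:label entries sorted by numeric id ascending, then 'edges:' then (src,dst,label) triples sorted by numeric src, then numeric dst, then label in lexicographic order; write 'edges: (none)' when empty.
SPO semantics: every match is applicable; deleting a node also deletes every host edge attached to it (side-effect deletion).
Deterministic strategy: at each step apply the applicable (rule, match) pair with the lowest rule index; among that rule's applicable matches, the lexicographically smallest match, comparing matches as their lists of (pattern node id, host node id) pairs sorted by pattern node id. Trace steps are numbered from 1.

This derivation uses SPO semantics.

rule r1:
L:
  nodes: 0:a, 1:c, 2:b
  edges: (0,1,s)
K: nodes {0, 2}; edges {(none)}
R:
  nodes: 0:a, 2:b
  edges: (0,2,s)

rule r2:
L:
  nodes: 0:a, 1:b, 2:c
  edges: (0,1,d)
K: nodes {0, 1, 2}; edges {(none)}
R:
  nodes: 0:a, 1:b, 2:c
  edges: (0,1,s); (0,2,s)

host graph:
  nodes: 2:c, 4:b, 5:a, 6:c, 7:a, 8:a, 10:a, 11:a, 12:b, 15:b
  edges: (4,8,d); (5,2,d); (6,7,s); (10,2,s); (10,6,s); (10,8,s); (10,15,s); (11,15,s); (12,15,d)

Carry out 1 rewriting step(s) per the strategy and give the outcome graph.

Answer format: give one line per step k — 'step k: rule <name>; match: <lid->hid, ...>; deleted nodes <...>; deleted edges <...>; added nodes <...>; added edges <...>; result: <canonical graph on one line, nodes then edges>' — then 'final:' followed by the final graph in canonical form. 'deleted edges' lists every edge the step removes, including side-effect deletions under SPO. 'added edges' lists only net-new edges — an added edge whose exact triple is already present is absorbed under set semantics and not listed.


step 1: rule r1; match: 0->10, 1->2, 2->4; deleted nodes 2; deleted edges (5,2,d); (10,2,s); added nodes (none); added edges (10,4,s); result: nodes: 4:b, 5:a, 6:c, 7:a, 8:a, 10:a, 11:a, 12:b, 15:b edges: (4,8,d); (6,7,s); (10,4,s); (10,6,s); (10,8,s); (10,15,s); (11,15,s); (12,15,d)
final:
nodes: 4:b, 5:a, 6:c, 7:a, 8:a, 10:a, 11:a, 12:b, 15:b
edges: (4,8,d); (6,7,s); (10,4,s); (10,6,s); (10,8,s); (10,15,s); (11,15,s); (12,15,d)


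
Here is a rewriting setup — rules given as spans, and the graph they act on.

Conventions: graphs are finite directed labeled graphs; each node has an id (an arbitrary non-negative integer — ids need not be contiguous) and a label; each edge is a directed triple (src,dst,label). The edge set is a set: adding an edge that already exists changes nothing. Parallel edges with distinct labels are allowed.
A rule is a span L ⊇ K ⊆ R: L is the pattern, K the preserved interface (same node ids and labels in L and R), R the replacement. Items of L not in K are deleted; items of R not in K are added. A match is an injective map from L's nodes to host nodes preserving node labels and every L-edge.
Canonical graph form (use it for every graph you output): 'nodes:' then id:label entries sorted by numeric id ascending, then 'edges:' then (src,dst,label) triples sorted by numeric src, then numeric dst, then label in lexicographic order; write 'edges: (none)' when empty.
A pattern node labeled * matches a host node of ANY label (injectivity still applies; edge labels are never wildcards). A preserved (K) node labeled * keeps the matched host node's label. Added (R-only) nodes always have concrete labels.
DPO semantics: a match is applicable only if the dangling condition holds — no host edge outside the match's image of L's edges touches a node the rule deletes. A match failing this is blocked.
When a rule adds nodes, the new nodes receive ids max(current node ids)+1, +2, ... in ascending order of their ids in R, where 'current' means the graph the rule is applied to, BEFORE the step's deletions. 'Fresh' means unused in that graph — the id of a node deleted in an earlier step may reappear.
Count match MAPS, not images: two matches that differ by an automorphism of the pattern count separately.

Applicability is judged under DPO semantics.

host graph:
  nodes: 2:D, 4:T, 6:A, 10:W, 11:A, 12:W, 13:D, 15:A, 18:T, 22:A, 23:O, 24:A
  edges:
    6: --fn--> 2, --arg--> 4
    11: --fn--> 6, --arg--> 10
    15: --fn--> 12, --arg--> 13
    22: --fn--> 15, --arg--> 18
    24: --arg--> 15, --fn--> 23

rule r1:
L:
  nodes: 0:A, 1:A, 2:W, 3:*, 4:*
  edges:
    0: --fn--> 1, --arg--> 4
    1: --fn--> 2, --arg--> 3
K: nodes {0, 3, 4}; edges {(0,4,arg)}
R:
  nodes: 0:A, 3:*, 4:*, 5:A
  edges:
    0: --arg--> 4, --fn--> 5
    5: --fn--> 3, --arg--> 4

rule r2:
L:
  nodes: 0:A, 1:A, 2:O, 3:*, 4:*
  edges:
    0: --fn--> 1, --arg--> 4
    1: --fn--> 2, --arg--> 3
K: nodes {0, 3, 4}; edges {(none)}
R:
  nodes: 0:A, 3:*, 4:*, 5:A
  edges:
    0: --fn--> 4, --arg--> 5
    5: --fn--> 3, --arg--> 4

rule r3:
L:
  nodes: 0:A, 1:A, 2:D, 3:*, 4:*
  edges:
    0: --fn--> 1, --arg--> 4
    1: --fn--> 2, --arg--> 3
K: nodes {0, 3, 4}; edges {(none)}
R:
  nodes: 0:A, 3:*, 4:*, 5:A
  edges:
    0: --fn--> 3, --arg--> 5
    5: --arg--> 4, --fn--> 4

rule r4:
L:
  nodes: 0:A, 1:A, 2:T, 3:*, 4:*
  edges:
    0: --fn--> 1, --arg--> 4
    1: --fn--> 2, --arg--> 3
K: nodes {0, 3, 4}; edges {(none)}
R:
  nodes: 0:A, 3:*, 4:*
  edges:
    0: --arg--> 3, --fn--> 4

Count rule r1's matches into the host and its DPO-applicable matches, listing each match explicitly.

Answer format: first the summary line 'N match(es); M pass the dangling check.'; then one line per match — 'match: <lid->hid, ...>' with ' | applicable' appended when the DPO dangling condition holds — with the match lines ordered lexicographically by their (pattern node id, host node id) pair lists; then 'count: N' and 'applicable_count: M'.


1 match(es); 0 pass the dangling check.
match: 0->22, 1->15, 2->12, 3->13, 4->18
count: 1
applicable_count: 0


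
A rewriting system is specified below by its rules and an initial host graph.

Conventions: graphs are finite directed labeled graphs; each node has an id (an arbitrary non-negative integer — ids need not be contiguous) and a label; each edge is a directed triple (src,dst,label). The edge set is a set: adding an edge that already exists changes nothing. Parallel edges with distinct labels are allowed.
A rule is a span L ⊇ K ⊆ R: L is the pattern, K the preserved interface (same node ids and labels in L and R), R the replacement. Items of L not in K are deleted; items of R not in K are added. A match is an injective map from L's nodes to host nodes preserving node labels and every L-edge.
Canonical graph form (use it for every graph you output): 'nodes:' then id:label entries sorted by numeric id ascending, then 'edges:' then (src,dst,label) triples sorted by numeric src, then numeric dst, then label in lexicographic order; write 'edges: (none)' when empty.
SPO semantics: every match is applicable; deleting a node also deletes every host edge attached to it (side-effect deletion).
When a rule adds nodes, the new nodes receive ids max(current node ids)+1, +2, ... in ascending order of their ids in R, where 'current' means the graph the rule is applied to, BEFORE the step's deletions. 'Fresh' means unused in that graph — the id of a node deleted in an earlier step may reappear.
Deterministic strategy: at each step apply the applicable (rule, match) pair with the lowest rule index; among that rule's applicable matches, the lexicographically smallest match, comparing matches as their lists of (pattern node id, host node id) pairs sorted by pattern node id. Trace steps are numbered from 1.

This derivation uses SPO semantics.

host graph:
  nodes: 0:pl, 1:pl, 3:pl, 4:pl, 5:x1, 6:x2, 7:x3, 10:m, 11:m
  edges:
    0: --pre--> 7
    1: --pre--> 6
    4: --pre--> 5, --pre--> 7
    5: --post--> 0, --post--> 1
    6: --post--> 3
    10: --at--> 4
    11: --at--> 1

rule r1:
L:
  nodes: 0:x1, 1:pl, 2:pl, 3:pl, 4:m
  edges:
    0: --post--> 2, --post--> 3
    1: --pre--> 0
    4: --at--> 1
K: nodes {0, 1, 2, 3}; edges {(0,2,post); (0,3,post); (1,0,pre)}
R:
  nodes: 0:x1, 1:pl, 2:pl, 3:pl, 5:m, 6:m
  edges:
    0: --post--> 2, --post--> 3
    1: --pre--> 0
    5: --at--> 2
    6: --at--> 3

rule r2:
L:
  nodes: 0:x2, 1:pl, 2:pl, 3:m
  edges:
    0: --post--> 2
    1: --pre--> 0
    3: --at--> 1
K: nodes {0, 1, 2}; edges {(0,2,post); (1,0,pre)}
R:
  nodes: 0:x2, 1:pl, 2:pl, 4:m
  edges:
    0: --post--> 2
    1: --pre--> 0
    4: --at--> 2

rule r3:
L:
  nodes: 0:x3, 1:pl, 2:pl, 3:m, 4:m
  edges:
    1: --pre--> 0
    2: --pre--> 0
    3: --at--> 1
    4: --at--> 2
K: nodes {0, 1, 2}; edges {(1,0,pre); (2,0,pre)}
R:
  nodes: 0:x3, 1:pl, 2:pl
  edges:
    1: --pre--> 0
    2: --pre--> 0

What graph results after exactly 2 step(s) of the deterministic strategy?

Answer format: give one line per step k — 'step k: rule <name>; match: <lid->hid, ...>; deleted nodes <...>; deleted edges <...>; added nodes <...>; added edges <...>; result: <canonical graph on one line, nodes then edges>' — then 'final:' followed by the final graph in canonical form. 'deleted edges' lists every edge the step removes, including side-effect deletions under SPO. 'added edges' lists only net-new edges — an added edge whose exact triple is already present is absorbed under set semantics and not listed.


step 1: rule r1; match: 0->5, 1->4, 2->0, 3->1, 4->10; deleted nodes 10; deleted edges (10,4,at); added nodes 12, 13; added edges (12,0,at); (13,1,at); result: nodes: 0:pl, 1:pl, 3:pl, 4:pl, 5:x1, 6:x2, 7:x3, 11:m, 12:m, 13:m edges: (0,7,pre); (1,6,pre); (4,5,pre); (4,7,pre); (5,0,post); (5,1,post); (6,3,post); (11,1,at); (12,0,at); (13,1,at)
step 2: rule r2; match: 0->6, 1->1, 2->3, 3->11; deleted nodes 11; deleted edges (11,1,at); added nodes 14; added edges (14,3,at); result: nodes: 0:pl, 1:pl, 3:pl, 4:pl, 5:x1, 6:x2, 7:x3, 12:m, 13:m, 14:m edges: (0,7,pre); (1,6,pre); (4,5,pre); (4,7,pre); (5,0,post); (5,1,post); (6,3,post); (12,0,at); (13,1,at); (14,3,at)
final:
nodes: 0:pl, 1:pl, 3:pl, 4:pl, 5:x1, 6:x2, 7:x3, 12:m, 13:m, 14:m
edges: (0,7,pre); (1,6,pre); (4,5,pre); (4,7,pre); (5,0,post); (5,1,post); (6,3,post); (12,0,at); (13,1,at); (14,3,at)


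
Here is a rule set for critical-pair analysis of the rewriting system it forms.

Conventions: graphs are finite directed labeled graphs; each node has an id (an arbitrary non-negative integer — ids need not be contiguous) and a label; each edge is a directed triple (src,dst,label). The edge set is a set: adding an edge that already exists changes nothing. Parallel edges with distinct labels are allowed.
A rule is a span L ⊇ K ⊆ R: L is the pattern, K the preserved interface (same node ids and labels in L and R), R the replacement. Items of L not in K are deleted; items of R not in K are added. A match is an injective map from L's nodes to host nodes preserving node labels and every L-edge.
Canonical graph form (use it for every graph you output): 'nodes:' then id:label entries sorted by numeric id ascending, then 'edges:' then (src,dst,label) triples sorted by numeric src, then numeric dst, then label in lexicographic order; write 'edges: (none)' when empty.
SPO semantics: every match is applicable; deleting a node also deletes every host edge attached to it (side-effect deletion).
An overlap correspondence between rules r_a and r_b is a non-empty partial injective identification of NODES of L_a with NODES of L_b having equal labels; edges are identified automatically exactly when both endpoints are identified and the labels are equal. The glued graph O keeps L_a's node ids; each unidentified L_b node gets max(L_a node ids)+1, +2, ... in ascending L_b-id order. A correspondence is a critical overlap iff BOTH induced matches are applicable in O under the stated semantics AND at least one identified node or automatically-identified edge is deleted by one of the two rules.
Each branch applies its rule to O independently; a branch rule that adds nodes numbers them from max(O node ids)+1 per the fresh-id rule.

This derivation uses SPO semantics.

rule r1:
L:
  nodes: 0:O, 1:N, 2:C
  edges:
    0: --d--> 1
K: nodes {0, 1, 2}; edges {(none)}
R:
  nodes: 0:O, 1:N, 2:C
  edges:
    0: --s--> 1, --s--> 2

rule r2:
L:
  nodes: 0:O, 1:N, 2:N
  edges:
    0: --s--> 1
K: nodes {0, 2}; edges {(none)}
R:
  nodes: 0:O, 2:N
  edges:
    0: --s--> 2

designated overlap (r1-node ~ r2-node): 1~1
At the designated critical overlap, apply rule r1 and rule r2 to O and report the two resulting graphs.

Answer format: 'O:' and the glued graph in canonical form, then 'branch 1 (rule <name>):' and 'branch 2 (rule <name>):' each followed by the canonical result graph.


O:
nodes: 0:O, 1:N, 2:C, 3:O, 4:N
edges: (0,1,d); (3,1,s)
branch 1 (rule r1):
nodes: 0:O, 1:N, 2:C, 3:O, 4:N
edges: (0,1,s); (0,2,s); (3,1,s)
branch 2 (rule r2):
nodes: 0:O, 2:C, 3:O, 4:N
edges: (3,4,s)


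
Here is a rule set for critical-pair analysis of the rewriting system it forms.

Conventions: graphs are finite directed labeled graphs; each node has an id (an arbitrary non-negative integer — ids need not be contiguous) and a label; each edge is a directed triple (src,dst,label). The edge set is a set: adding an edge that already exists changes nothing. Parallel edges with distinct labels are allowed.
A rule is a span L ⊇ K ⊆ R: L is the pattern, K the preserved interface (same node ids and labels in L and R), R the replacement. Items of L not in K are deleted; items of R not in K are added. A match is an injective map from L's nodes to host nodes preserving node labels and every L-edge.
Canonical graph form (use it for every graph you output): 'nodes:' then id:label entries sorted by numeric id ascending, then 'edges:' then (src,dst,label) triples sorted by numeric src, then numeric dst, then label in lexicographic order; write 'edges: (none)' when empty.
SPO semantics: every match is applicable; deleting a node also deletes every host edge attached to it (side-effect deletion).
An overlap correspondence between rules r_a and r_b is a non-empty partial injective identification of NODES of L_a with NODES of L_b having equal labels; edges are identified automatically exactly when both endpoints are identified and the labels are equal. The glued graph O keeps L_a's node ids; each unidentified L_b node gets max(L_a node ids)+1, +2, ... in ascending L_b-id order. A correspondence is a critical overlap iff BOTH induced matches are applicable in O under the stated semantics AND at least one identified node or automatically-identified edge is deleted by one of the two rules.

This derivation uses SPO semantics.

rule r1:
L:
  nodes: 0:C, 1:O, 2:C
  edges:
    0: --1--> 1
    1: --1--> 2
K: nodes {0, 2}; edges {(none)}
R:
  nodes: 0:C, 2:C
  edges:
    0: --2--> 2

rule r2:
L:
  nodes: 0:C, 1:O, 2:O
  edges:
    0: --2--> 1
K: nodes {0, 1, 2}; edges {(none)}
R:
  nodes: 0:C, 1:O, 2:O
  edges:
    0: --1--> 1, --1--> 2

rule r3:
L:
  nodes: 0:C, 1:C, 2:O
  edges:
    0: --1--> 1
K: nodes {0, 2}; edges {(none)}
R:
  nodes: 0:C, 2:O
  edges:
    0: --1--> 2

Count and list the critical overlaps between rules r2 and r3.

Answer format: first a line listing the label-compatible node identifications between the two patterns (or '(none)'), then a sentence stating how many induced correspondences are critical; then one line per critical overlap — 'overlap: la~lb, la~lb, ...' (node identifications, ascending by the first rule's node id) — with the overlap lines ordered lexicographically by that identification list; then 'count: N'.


label-compatible node identifications between L(r2) and L(r3): 0~0, 0~1, 1~2, 2~2
3 of the induced correspondences are critical overlaps of r2 and r3.
overlap: 0~1
overlap: 0~1, 1~2
overlap: 0~1, 2~2
count: 3


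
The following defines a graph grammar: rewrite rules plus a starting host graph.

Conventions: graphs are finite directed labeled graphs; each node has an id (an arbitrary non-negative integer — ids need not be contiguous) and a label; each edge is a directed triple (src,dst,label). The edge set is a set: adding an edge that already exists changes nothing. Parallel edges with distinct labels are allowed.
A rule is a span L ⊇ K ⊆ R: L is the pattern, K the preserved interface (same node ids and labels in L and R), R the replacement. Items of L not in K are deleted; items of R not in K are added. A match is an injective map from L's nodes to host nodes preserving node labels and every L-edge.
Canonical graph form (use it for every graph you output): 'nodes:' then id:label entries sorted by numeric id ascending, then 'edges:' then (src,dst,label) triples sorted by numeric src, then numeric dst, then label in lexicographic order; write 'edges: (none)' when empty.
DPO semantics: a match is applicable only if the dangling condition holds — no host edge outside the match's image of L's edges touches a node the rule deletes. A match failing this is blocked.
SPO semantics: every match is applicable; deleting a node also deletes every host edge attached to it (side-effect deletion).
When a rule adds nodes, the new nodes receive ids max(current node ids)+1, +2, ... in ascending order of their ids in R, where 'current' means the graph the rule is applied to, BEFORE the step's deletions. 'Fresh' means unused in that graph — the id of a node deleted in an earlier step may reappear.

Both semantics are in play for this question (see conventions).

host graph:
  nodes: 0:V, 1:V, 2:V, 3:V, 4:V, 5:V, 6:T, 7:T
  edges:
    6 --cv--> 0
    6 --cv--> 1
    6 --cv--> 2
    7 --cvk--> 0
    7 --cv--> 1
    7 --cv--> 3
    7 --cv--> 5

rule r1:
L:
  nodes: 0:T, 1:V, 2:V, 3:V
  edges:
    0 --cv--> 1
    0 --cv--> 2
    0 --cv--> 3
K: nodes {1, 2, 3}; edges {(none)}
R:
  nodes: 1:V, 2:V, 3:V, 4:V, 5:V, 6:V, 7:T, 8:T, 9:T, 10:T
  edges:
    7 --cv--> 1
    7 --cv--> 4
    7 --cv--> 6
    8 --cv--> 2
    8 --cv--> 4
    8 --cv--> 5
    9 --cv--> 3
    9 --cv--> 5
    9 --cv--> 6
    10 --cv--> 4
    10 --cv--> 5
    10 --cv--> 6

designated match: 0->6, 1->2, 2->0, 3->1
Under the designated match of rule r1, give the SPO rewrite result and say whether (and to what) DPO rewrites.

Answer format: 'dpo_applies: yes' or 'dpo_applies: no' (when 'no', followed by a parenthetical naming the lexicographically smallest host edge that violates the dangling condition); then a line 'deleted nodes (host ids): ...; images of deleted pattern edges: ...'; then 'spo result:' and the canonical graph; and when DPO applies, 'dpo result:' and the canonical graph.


dpo_applies: yes
deleted nodes (host ids): 6; images of deleted pattern edges: (6,0,cv); (6,1,cv); (6,2,cv)
spo result:
nodes: 0:V, 1:V, 2:V, 3:V, 4:V, 5:V, 7:T, 8:V, 9:V, 10:V, 11:T, 12:T, 13:T, 14:T
edges: (7,0,cvk); (7,1,cv); (7,3,cv); (7,5,cv); (11,2,cv); (11,8,cv); (11,10,cv); (12,0,cv); (12,8,cv); (12,9,cv); (13,1,cv); (13,9,cv); (13,10,cv); (14,8,cv); (14,9,cv); (14,10,cv)
dpo result:
nodes: 0:V, 1:V, 2:V, 3:V, 4:V, 5:V, 7:T, 8:V, 9:V, 10:V, 11:T, 12:T, 13:T, 14:T
edges: (7,0,cvk); (7,1,cv); (7,3,cv); (7,5,cv); (11,2,cv); (11,8,cv); (11,10,cv); (12,0,cv); (12,8,cv); (12,9,cv); (13,1,cv); (13,9,cv); (13,10,cv); (14,8,cv); (14,9,cv); (14,10,cv)


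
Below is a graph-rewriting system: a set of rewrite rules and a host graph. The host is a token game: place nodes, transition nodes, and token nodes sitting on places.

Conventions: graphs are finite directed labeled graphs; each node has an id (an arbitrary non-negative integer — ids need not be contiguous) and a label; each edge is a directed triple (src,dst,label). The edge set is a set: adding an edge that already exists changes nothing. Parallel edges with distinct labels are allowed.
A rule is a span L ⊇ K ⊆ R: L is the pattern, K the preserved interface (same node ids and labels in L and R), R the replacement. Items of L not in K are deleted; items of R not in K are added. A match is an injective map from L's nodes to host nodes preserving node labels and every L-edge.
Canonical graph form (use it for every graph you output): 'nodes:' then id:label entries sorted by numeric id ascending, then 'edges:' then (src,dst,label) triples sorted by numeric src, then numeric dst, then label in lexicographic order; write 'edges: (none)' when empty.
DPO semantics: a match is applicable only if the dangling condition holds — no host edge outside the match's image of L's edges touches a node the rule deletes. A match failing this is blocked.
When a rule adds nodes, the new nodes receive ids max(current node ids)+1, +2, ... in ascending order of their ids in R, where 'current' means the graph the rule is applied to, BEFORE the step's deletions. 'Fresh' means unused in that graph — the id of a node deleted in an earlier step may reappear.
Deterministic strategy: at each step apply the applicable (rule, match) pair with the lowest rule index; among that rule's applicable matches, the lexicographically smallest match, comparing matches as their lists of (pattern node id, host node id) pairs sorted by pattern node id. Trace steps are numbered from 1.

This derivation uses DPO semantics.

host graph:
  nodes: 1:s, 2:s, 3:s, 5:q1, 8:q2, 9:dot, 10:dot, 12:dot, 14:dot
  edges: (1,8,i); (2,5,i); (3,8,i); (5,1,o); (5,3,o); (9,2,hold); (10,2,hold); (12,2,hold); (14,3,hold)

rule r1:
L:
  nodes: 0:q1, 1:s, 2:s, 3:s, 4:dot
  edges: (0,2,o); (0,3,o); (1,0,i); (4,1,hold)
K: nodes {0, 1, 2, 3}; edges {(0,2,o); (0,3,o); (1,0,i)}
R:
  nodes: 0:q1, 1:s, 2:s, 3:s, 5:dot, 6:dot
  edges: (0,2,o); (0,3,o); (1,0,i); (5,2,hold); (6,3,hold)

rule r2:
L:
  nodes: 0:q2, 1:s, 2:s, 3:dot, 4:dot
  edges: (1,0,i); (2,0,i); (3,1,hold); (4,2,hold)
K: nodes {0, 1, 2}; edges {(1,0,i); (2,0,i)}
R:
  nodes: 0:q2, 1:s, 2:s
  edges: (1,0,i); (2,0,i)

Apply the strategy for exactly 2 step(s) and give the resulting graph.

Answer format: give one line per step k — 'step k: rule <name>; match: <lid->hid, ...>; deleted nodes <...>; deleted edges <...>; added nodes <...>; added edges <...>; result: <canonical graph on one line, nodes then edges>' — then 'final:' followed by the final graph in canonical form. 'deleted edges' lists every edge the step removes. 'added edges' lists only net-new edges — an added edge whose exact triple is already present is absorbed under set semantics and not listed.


step 1: rule r1; match: 0->5, 1->2, 2->1, 3->3, 4->9; deleted nodes 9; deleted edges (9,2,hold); added nodes 15, 16; added edges (15,1,hold); (16,3,hold); result: nodes: 1:s, 2:s, 3:s, 5:q1, 8:q2, 10:dot, 12:dot, 14:dot, 15:dot, 16:dot edges: (1,8,i); (2,5,i); (3,8,i); (5,1,o); (5,3,o); (10,2,hold); (12,2,hold); (14,3,hold); (15,1,hold); (16,3,hold)
step 2: rule r1; match: 0->5, 1->2, 2->1, 3->3, 4->10; deleted nodes 10; deleted edges (10,2,hold); added nodes 17, 18; added edges (17,1,hold); (18,3,hold); result: nodes: 1:s, 2:s, 3:s, 5:q1, 8:q2, 12:dot, 14:dot, 15:dot, 16:dot, 17:dot, 18:dot edges: (1,8,i); (2,5,i); (3,8,i); (5,1,o); (5,3,o); (12,2,hold); (14,3,hold); (15,1,hold); (16,3,hold); (17,1,hold); (18,3,hold)
final:
nodes: 1:s, 2:s, 3:s, 5:q1, 8:q2, 12:dot, 14:dot, 15:dot, 16:dot, 17:dot, 18:dot
edges: (1,8,i); (2,5,i); (3,8,i); (5,1,o); (5,3,o); (12,2,hold); (14,3,hold); (15,1,hold); (16,3,hold); (17,1,hold); (18,3,hold)


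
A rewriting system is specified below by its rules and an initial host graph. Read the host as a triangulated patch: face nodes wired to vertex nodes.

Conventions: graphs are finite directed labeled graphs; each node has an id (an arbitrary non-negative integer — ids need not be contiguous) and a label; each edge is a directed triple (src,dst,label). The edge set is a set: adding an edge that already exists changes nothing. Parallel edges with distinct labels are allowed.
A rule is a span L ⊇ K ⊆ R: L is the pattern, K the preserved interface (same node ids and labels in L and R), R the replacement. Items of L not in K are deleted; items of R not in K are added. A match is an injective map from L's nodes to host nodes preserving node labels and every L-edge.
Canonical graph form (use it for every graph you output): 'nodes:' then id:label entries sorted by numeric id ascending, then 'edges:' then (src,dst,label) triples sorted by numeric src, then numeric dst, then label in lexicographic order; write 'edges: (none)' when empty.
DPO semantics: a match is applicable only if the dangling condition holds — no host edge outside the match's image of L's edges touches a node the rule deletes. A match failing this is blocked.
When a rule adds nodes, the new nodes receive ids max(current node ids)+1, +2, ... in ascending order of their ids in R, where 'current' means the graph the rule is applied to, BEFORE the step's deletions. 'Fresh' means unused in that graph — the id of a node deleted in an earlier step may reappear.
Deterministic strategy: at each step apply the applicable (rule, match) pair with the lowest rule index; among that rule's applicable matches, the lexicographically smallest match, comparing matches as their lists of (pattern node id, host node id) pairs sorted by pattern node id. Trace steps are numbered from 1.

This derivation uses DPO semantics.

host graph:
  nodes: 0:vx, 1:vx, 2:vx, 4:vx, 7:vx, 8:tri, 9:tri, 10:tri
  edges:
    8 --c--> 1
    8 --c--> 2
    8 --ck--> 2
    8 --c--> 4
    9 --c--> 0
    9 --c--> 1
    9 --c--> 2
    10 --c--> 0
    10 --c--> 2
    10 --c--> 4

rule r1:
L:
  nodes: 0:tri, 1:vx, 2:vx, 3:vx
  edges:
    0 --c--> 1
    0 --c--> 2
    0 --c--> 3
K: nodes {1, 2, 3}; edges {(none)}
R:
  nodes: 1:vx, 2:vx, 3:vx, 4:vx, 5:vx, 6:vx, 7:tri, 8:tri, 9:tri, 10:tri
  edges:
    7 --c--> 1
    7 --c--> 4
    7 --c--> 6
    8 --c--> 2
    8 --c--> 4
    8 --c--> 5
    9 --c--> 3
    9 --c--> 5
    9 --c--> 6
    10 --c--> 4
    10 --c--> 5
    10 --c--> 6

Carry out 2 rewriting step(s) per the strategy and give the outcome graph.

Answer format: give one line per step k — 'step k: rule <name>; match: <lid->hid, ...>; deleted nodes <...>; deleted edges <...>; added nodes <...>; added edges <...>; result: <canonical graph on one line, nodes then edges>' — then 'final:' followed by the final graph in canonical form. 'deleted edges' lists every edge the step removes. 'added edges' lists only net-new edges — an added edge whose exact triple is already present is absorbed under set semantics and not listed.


step 1: rule r1; match: 0->9, 1->0, 2->1, 3->2; deleted nodes 9; deleted edges (9,0,c); (9,1,c); (9,2,c); added nodes 11, 12, 13, 14, 15, 16, 17; added edges (14,0,c); (14,11,c); (14,13,c); (15,1,c); (15,11,c); (15,12,c); (16,2,c); (16,12,c); (16,13,c); (17,11,c); (17,12,c); (17,13,c); result: nodes: 0:vx, 1:vx, 2:vx, 4:vx, 7:vx, 8:tri, 10:tri, 11:vx, 12:vx, 13:vx, 14:tri, 15:tri, 16:tri, 17:tri edges: (8,1,c); (8,2,c); (8,2,ck); (8,4,c); (10,0,c); (10,2,c); (10,4,c); (14,0,c); (14,11,c); (14,13,c); (15,1,c); (15,11,c); (15,12,c); (16,2,c); (16,12,c); (16,13,c); (17,11,c); (17,12,c); (17,13,c)
step 2: rule r1; match: 0->10, 1->0, 2->2, 3->4; deleted nodes 10; deleted edges (10,0,c); (10,2,c); (10,4,c); added nodes 18, 19, 20, 21, 22, 23, 24; added edges (21,0,c); (21,18,c); (21,20,c); (22,2,c); (22,18,c); (22,19,c); (23,4,c); (23,19,c); (23,20,c); (24,18,c); (24,19,c); (24,20,c); result: nodes: 0:vx, 1:vx, 2:vx, 4:vx, 7:vx, 8:tri, 11:vx, 12:vx, 13:vx, 14:tri, 15:tri, 16:tri, 17:tri, 18:vx, 19:vx, 20:vx, 21:tri, 22:tri, 23:tri, 24:tri edges: (8,1,c); (8,2,c); (8,2,ck); (8,4,c); (14,0,c); (14,11,c); (14,13,c); (15,1,c); (15,11,c); (15,12,c); (16,2,c); (16,12,c); (16,13,c); (17,11,c); (17,12,c); (17,13,c); (21,0,c); (21,18,c); (21,20,c); (22,2,c); (22,18,c); (22,19,c); (23,4,c); (23,19,c); (23,20,c); (24,18,c); (24,19,c); (24,20,c)
final:
nodes: 0:vx, 1:vx, 2:vx, 4:vx, 7:vx, 8:tri, 11:vx, 12:vx, 13:vx, 14:tri, 15:tri, 16:tri, 17:tri, 18:vx, 19:vx, 20:vx, 21:tri, 22:tri, 23:tri, 24:tri
edges: (8,1,c); (8,2,c); (8,2,ck); (8,4,c); (14,0,c); (14,11,c); (14,13,c); (15,1,c); (15,11,c); (15,12,c); (16,2,c); (16,12,c); (16,13,c); (17,11,c); (17,12,c); (17,13,c); (21,0,c); (21,18,c); (21,20,c); (22,2,c); (22,18,c); (22,19,c); (23,4,c); (23,19,c); (23,20,c); (24,18,c); (24,19,c); (24,20,c)


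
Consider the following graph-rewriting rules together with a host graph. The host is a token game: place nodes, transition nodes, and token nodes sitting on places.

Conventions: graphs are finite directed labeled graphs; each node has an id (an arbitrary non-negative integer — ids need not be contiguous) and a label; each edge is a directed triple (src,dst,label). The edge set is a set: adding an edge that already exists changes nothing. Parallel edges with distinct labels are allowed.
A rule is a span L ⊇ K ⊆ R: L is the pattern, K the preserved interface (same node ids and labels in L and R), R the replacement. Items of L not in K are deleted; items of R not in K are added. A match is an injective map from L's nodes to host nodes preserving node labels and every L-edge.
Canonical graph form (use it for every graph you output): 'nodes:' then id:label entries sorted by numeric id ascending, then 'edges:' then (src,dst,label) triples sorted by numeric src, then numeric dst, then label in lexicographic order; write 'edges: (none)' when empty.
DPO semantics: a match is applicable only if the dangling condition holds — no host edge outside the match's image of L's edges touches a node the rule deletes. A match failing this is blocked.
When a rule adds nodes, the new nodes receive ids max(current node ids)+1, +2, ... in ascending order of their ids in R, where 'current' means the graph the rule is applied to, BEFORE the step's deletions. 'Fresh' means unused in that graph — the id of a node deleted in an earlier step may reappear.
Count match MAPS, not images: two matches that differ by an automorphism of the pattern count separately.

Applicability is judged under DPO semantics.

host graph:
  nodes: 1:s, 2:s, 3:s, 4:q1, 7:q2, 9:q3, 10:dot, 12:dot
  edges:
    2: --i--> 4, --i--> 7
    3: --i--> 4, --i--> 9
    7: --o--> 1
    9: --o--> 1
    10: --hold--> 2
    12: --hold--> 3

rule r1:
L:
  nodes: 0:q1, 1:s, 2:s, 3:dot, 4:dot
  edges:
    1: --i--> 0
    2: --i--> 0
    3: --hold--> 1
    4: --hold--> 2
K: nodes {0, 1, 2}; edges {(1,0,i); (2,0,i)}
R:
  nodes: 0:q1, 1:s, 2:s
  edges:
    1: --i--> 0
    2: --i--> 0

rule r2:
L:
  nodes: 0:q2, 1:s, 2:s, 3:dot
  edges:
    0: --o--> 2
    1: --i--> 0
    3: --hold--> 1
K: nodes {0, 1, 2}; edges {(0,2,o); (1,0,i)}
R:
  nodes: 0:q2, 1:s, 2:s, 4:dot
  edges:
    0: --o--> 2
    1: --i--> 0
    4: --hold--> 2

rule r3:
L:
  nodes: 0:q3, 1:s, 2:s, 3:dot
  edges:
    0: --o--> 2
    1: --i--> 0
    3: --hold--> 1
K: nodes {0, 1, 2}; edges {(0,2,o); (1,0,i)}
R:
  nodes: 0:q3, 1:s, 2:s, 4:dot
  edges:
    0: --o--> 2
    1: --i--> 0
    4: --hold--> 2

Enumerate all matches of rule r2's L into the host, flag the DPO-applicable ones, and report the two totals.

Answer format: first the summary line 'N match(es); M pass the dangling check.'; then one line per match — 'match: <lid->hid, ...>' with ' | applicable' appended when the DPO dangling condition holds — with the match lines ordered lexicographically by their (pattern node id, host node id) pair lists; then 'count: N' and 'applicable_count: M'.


1 match(es); 1 pass the dangling check.
match: 0->7, 1->2, 2->1, 3->10 | applicable
count: 1
applicable_count: 1


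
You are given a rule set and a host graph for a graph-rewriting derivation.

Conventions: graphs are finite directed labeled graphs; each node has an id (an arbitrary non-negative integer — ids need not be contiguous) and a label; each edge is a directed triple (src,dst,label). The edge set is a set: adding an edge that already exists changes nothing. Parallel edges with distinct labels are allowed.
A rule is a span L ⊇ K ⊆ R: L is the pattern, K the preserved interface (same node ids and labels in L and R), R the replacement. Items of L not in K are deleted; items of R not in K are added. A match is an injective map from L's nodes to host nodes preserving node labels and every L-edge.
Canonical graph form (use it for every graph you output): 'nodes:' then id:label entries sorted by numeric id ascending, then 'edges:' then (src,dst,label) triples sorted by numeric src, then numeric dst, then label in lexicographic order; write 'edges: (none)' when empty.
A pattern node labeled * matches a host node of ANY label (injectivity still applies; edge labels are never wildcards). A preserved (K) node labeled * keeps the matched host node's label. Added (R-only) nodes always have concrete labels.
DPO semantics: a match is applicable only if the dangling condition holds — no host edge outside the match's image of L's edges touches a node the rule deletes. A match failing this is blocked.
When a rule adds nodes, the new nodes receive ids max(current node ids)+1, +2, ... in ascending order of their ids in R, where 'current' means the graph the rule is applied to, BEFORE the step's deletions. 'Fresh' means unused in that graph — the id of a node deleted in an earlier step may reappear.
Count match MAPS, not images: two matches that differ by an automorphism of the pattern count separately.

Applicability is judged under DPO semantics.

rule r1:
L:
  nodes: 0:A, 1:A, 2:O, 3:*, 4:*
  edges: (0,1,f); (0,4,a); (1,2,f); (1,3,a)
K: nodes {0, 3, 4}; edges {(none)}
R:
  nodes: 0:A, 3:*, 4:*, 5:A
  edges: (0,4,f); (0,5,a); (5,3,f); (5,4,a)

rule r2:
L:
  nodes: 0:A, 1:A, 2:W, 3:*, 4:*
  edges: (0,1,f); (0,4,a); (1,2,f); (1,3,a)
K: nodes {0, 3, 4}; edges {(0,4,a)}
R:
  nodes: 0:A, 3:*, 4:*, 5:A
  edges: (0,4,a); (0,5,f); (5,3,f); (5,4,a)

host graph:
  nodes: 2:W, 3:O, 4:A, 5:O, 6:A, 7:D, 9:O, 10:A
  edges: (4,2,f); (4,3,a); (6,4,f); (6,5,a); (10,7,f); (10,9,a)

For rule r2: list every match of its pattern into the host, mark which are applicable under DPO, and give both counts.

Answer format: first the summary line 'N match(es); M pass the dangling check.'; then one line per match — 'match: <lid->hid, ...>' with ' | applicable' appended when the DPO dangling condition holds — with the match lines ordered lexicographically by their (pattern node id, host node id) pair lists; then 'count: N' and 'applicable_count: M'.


1 match(es); 1 pass the dangling check.
match: 0->6, 1->4, 2->2, 3->3, 4->5 | applicable
count: 1
applicable_count: 1


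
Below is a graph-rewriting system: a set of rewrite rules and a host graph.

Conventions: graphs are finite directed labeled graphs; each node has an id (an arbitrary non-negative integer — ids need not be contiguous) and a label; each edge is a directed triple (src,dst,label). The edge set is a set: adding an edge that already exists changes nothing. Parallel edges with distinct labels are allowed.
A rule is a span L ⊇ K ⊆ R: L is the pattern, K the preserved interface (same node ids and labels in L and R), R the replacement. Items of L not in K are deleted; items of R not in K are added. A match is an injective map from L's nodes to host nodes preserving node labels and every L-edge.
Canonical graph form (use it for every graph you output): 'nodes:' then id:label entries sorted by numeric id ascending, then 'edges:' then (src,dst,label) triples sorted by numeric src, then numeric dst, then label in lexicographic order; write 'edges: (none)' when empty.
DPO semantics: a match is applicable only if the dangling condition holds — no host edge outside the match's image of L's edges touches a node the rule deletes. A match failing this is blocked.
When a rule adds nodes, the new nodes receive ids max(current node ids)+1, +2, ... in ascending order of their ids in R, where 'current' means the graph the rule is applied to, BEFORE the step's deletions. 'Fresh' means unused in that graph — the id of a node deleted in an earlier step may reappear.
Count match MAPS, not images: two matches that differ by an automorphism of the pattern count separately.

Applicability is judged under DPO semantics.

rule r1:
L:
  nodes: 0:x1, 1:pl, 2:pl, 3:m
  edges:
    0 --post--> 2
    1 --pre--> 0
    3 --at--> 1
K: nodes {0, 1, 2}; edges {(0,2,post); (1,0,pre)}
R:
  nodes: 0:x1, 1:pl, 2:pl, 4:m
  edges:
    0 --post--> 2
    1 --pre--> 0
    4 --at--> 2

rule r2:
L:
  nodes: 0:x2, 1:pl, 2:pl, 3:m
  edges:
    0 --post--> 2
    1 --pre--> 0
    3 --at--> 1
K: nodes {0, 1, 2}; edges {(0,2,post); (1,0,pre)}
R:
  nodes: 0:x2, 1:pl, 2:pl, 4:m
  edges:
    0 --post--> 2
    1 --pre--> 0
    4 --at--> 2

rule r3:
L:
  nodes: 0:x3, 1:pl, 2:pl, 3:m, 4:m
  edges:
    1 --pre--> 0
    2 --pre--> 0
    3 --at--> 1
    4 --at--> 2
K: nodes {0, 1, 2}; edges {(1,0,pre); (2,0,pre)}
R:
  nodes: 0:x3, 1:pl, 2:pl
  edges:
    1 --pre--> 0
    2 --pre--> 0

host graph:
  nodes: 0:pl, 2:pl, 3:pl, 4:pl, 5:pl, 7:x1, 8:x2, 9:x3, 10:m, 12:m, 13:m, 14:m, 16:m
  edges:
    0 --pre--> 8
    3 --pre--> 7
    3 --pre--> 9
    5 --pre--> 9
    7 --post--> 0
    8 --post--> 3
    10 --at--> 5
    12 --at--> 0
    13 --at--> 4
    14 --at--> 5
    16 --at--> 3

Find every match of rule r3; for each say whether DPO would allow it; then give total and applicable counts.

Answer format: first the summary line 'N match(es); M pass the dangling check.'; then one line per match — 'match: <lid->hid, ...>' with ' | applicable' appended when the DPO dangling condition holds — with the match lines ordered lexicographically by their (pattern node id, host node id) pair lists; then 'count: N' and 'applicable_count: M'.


4 match(es); 4 pass the dangling check.
match: 0->9, 1->3, 2->5, 3->16, 4->10 | applicable
match: 0->9, 1->3, 2->5, 3->16, 4->14 | applicable
match: 0->9, 1->5, 2->3, 3->10, 4->16 | applicable
match: 0->9, 1->5, 2->3, 3->14, 4->16 | applicable
count: 4
applicable_count: 4
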